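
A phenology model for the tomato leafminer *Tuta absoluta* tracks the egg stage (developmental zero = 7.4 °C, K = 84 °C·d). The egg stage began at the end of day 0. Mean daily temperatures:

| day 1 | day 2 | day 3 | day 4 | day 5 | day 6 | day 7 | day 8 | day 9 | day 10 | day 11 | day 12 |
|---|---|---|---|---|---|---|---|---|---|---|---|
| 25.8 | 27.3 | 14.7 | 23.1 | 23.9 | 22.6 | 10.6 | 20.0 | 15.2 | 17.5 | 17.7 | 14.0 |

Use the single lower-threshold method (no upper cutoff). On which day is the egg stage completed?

Daily DD above 7.4 °C: 18.4, 19.9, 7.3, 15.7, 16.5, 15.2, 3.2, 12.6, 7.8, 10.1, 10.3, 6.6.
Cumulative: 18.4, 38.3, 45.6, 61.3, 77.8, 93.0, 96.2, 108.8, 116.6, 126.7, 137.0, 143.6.
The total first reaches 84 DD on day 6.

day 6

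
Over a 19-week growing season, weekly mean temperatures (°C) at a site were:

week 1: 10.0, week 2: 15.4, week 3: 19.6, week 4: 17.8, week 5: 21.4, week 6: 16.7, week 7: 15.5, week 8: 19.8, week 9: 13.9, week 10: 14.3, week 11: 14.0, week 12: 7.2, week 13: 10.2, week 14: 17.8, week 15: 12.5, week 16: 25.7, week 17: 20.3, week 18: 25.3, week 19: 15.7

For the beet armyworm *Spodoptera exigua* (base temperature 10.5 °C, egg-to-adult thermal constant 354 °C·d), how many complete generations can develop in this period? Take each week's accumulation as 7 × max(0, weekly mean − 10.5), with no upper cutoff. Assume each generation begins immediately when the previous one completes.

2 generations

Weekly DD (7 × max(0, T̄ − 10.5)): 0.0, 34.3, 63.7, 51.1, 76.3, 43.4, 35.0, 65.1, 23.8, 26.6, 24.5, 0.0, 0.0, 51.1, 14.0, 106.4, 68.6, 103.6, 36.4.
Season total = 823.9 DD.
Complete generations = ⌊823.9 / 354⌋ = 2.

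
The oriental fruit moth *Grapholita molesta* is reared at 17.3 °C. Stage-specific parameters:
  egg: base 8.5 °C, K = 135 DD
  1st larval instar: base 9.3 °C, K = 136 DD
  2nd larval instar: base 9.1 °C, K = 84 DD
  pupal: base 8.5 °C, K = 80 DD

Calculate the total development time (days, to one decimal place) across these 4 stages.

egg: 135 / (17.3 − 8.5) = 135 / 8.8 = 15.341 d.
1st larval instar: 136 / (17.3 − 9.3) = 136 / 8.0 = 17.000 d.
2nd larval instar: 84 / (17.3 − 9.1) = 84 / 8.2 = 10.244 d.
pupal: 80 / (17.3 − 8.5) = 80 / 8.8 = 9.091 d.
Sum = 51.676 ≈ 51.7 days.

51.7 days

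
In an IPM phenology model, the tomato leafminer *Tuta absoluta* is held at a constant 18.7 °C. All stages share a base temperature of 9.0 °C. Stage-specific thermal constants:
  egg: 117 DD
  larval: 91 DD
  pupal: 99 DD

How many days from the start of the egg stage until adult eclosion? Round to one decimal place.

Daily accumulation at 18.7 °C = 18.7 − 9.0 = 9.7 DD/day.
Total K = 117 + 91 + 99 = 307 DD.
Total duration = 307 / 9.7 = 31.649 ≈ 31.6 days.

31.6 days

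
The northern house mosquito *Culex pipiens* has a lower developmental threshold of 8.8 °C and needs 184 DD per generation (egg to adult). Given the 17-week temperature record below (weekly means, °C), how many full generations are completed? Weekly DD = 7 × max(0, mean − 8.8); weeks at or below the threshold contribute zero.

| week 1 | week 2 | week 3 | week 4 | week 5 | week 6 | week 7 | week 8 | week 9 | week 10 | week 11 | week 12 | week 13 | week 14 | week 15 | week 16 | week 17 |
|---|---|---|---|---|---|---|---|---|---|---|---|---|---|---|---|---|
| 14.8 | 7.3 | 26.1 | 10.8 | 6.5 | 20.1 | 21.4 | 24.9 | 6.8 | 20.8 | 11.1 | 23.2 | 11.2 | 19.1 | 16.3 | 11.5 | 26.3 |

5 generations

Weekly DD (7 × max(0, T̄ − 8.8)): 42.0, 0.0, 121.1, 14.0, 0.0, 79.1, 88.2, 112.7, 0.0, 84.0, 16.1, 100.8, 16.8, 72.1, 52.5, 18.9, 122.5.
Season total = 940.8 DD.
Complete generations = ⌊940.8 / 184⌋ = 5.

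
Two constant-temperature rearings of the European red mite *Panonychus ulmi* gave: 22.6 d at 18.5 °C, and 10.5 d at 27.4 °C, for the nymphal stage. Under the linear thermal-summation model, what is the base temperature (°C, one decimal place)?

10.8 °C

Under the model K = D·(T − T_b), so D₁·(T₁ − T_b) = D₂·(T₂ − T_b).
22.6·(18.5 − T_b) = 10.5·(27.4 − T_b)
T_b = (22.6·18.5 − 10.5·27.4) / (22.6 − 10.5) = 130.40 / 12.1 = 10.777 °C ≈ 10.8 °C.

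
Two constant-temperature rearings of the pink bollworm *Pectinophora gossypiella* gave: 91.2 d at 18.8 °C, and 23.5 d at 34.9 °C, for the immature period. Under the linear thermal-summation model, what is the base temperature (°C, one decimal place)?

Linear rate model ⇒ the product D·(T − T_b) is constant across temperatures.
91.2·(18.8 − T_b) = 23.5·(34.9 − T_b)
T_b = (91.2·18.8 − 23.5·34.9) / (91.2 − 23.5) = 894.41 / 67.7 = 13.211 °C ≈ 13.2 °C.

13.2 °C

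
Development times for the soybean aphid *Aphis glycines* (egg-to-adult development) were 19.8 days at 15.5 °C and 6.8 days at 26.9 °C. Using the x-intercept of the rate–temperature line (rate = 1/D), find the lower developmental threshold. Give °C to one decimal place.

Equal thermal constants: D₁(T₁ − T_b) = D₂(T₂ − T_b).
19.8·(15.5 − T_b) = 6.8·(26.9 − T_b)
T_b = (19.8·15.5 − 6.8·26.9) / (19.8 − 6.8) = 123.98 / 13.0 = 9.537 °C ≈ 9.5 °C.

9.5 °C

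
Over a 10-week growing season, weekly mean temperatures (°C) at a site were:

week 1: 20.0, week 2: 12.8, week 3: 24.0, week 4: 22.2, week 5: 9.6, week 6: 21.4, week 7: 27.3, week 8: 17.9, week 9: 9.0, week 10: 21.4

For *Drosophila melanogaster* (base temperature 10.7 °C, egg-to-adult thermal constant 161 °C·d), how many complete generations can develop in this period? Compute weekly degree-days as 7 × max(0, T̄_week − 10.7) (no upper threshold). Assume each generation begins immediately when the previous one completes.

3 generations

Weekly DD (7 × max(0, T̄ − 10.7)): 65.1, 14.7, 93.1, 80.5, 0.0, 74.9, 116.2, 50.4, 0.0, 74.9.
Season total = 569.8 DD.
Complete generations = ⌊569.8 / 161⌋ = 3.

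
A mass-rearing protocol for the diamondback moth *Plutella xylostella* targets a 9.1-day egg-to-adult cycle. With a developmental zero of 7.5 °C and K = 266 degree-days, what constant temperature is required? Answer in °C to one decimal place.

Required daily accumulation = 266 / 9.1 = 29.231 DD/day.
T = T_base + 29.231 = 7.5 + 29.231 = 36.731 ≈ 36.7 °C.

36.7 °C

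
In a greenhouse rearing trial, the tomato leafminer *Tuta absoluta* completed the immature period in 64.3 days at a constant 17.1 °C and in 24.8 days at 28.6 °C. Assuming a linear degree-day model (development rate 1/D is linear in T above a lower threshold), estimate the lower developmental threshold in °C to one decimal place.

9.9 °C

Under the model K = D·(T − T_b), so D₁·(T₁ − T_b) = D₂·(T₂ − T_b).
64.3·(17.1 − T_b) = 24.8·(28.6 − T_b)
T_b = (64.3·17.1 − 24.8·28.6) / (64.3 − 24.8) = 390.25 / 39.5 = 9.880 °C ≈ 9.9 °C.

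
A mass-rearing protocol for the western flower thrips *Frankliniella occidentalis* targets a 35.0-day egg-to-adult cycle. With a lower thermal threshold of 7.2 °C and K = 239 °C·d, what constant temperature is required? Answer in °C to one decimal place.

Required daily accumulation = 239 / 35.0 = 6.829 DD/day.
T = T_base + 6.829 = 7.2 + 6.829 = 14.029 ≈ 14.0 °C.

14.0 °C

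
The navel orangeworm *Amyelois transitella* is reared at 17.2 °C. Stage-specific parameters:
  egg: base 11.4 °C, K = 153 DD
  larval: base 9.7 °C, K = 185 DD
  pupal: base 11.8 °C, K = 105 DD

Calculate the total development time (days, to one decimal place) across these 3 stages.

70.5 days

egg: 153 / (17.2 − 11.4) = 153 / 5.8 = 26.379 d.
larval: 185 / (17.2 − 9.7) = 185 / 7.5 = 24.667 d.
pupal: 105 / (17.2 − 11.8) = 105 / 5.4 = 19.444 d.
Sum = 70.490 ≈ 70.5 days.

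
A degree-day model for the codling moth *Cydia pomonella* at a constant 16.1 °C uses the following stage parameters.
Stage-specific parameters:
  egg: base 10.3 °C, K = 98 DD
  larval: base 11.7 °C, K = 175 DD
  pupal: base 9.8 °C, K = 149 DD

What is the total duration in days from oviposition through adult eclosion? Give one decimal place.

80.3 days

egg: 98 / (16.1 − 10.3) = 98 / 5.8 = 16.897 d.
larval: 175 / (16.1 − 11.7) = 175 / 4.4 = 39.773 d.
pupal: 149 / (16.1 − 9.8) = 149 / 6.3 = 23.651 d.
Sum = 80.320 ≈ 80.3 days.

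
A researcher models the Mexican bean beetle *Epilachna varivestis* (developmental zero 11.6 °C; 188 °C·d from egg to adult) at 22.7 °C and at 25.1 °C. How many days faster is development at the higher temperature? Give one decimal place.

3.0 days

At 22.7 °C: 188 / (22.7 − 11.6) = 188 / 11.1 = 16.937 d.
At 25.1 °C: 188 / (25.1 − 11.6) = 188 / 13.5 = 13.926 d.
Difference = |16.937 − 13.926| = 3.011 ≈ 3.0 days.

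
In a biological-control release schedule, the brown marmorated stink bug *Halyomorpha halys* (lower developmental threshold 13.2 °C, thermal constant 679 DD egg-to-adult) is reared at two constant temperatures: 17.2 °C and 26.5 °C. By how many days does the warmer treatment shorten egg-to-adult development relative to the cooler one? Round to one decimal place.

At 17.2 °C: 679 / (17.2 − 13.2) = 679 / 4.0 = 169.750 d.
At 26.5 °C: 679 / (26.5 − 13.2) = 679 / 13.3 = 51.053 d.
Difference = |169.750 − 51.053| = 118.697 ≈ 118.7 days.

118.7 days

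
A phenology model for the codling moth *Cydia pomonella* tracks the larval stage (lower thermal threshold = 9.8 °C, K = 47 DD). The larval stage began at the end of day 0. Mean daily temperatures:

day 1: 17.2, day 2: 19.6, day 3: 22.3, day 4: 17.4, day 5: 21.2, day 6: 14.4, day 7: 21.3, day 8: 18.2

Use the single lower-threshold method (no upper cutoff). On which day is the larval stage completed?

Daily DD above 9.8 °C: 7.4, 9.8, 12.5, 7.6, 11.4, 4.6, 11.5, 8.4.
Cumulative: 7.4, 17.2, 29.7, 37.3, 48.7, 53.3, 64.8, 73.2.
The total first reaches 47 DD on day 5.

day 5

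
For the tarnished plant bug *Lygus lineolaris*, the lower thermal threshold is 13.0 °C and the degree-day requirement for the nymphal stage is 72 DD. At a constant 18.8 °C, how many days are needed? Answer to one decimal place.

Daily accumulation = 18.8 − 13.0 = 5.8 DD/day.
Duration = 72 / 5.8 = 12.414 ≈ 12.4 days.

12.4 days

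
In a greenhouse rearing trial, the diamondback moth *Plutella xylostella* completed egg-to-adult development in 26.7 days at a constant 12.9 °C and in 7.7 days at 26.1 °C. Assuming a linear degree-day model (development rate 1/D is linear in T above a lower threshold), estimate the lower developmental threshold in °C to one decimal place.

Linear rate model ⇒ the product D·(T − T_b) is constant across temperatures.
26.7·(12.9 − T_b) = 7.7·(26.1 − T_b)
T_b = (26.7·12.9 − 7.7·26.1) / (26.7 − 7.7) = 143.46 / 19.0 = 7.551 °C ≈ 7.6 °C.

7.6 °C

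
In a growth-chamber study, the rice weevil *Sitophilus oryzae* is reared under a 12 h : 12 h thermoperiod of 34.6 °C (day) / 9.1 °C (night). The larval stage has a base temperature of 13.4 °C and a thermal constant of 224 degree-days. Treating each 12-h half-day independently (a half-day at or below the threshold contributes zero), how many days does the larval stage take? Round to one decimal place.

Day half: max(0, 34.6 − 13.4) × 0.5 = 21.2 × 0.5 = 10.60 DD.
Night half: max(0, 9.1 − 13.4) × 0.5 = 0.0 × 0.5 = 0.00 DD.
Per 24 h: 10.60 DD/day.
Duration = 224 / 10.60 = 21.132 ≈ 21.1 days.

21.1 days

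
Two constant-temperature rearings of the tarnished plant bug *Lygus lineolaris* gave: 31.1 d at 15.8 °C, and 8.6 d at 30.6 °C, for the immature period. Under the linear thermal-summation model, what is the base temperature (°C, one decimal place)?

Equal thermal constants: D₁(T₁ − T_b) = D₂(T₂ − T_b).
31.1·(15.8 − T_b) = 8.6·(30.6 − T_b)
T_b = (31.1·15.8 − 8.6·30.6) / (31.1 − 8.6) = 228.22 / 22.5 = 10.143 °C ≈ 10.1 °C.

10.1 °C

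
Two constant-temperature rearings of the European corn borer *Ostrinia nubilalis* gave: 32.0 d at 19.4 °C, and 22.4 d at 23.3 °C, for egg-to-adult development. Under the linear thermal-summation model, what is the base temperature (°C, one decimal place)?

10.3 °C

Equal thermal constants: D₁(T₁ − T_b) = D₂(T₂ − T_b).
32.0·(19.4 − T_b) = 22.4·(23.3 − T_b)
T_b = (32.0·19.4 − 22.4·23.3) / (32.0 − 22.4) = 98.88 / 9.6 = 10.300 °C ≈ 10.3 °C.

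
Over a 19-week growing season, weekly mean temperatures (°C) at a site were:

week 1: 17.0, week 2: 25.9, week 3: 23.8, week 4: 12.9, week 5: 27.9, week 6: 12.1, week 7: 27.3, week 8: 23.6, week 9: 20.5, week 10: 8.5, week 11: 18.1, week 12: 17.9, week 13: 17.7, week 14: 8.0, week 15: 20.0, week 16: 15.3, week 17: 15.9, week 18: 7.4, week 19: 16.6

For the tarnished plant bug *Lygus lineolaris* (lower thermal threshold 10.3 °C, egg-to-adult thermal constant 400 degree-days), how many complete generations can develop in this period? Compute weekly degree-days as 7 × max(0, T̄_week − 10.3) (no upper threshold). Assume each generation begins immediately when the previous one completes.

2 generations

Weekly DD (7 × max(0, T̄ − 10.3)): 46.9, 109.2, 94.5, 18.2, 123.2, 12.6, 119.0, 93.1, 71.4, 0.0, 54.6, 53.2, 51.8, 0.0, 67.9, 35.0, 39.2, 0.0, 44.1.
Season total = 1033.9 DD.
Complete generations = ⌊1033.9 / 400⌋ = 2.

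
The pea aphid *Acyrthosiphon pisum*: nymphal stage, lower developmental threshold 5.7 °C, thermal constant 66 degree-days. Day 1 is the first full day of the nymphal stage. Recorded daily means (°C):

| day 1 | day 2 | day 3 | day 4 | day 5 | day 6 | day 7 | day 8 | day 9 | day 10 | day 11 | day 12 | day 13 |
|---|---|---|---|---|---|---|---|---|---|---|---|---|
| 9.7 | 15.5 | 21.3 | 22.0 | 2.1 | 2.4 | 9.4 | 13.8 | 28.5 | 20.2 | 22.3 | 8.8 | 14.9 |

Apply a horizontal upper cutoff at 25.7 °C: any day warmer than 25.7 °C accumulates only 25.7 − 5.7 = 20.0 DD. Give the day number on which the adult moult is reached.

Daily DD above 5.7 °C (capped at 20.0): 4.0, 9.8, 15.6, 16.3, 0.0, 0.0, 3.7, 8.1, 20.0, 14.5, 16.6, 3.1, 9.2.
Cumulative: 4.0, 13.8, 29.4, 45.7, 45.7, 45.7, 49.4, 57.5, 77.5, 92.0, 108.6, 111.7, 120.9.
The total first reaches 66 DD on day 9.

day 9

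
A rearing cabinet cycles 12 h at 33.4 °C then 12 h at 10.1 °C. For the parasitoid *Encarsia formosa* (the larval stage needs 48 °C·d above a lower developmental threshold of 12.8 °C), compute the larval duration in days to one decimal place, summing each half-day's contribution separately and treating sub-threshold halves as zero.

Day half: max(0, 33.4 − 12.8) × 0.5 = 20.6 × 0.5 = 10.30 DD.
Night half: max(0, 10.1 − 12.8) × 0.5 = 0.0 × 0.5 = 0.00 DD.
Per 24 h: 10.30 DD/day.
Duration = 48 / 10.30 = 4.660 ≈ 4.7 days.

4.7 days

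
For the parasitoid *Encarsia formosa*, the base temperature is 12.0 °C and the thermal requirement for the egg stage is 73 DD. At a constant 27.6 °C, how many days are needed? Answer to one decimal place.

Daily accumulation = 27.6 − 12.0 = 15.6 DD/day.
Duration = 73 / 15.6 = 4.679 ≈ 4.7 days.

4.7 days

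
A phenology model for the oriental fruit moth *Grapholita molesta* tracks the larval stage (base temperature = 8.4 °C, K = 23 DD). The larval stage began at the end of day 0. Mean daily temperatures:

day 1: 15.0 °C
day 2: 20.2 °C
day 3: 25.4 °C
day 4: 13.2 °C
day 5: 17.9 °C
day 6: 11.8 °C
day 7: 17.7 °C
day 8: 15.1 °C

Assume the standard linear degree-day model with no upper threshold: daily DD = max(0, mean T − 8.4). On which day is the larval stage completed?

day 3

Daily DD above 8.4 °C: 6.6, 11.8, 17.0, 4.8, 9.5, 3.4, 9.3, 6.7.
Cumulative: 6.6, 18.4, 35.4, 40.2, 49.7, 53.1, 62.4, 69.1.
The total first reaches 23 DD on day 3.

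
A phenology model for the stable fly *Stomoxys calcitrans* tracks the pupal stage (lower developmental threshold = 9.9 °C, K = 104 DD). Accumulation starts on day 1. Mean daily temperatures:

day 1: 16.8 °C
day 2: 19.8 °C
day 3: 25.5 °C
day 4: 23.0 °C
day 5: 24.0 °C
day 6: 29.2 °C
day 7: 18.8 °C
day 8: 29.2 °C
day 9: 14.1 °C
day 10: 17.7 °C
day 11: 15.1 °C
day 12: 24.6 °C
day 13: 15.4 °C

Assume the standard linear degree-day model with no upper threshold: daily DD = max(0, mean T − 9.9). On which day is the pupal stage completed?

Daily DD above 9.9 °C: 6.9, 9.9, 15.6, 13.1, 14.1, 19.3, 8.9, 19.3, 4.2, 7.8, 5.2, 14.7, 5.5.
Cumulative: 6.9, 16.8, 32.4, 45.5, 59.6, 78.9, 87.8, 107.1, 111.3, 119.1, 124.3, 139.0, 144.5.
The total first reaches 104 DD on day 8.

day 8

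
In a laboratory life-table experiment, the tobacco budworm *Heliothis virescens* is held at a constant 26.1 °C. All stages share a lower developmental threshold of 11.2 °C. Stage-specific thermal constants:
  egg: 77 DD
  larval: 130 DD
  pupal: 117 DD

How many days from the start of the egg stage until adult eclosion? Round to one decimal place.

Daily accumulation at 26.1 °C = 26.1 − 11.2 = 14.9 DD/day.
Total K = 77 + 130 + 117 = 324 DD.
Total duration = 324 / 14.9 = 21.745 ≈ 21.7 days.

21.7 days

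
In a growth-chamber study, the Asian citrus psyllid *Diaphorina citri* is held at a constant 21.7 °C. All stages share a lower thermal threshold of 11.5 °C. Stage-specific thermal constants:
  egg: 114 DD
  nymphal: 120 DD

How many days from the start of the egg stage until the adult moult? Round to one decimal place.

Daily accumulation at 21.7 °C = 21.7 − 11.5 = 10.2 DD/day.
Total K = 114 + 120 = 234 DD.
Total duration = 234 / 10.2 = 22.941 ≈ 22.9 days.

22.9 days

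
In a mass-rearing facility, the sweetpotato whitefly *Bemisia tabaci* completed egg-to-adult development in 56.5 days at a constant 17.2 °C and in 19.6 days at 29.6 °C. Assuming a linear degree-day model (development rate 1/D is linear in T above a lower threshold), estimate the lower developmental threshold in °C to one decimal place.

10.6 °C

Linear rate model ⇒ the product D·(T − T_b) is constant across temperatures.
56.5·(17.2 − T_b) = 19.6·(29.6 − T_b)
T_b = (56.5·17.2 − 19.6·29.6) / (56.5 − 19.6) = 391.64 / 36.9 = 10.614 °C ≈ 10.6 °C.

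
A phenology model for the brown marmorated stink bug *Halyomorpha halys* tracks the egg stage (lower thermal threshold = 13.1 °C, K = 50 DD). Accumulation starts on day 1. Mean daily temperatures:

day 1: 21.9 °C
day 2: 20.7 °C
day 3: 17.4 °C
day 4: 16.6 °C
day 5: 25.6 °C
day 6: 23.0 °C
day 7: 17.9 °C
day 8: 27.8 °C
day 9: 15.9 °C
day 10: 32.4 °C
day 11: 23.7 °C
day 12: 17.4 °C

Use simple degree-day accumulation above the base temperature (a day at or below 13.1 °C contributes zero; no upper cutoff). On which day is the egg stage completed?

Daily DD above 13.1 °C: 8.8, 7.6, 4.3, 3.5, 12.5, 9.9, 4.8, 14.7, 2.8, 19.3, 10.6, 4.3.
Cumulative: 8.8, 16.4, 20.7, 24.2, 36.7, 46.6, 51.4, 66.1, 68.9, 88.2, 98.8, 103.1.
The total first reaches 50 DD on day 7.

day 7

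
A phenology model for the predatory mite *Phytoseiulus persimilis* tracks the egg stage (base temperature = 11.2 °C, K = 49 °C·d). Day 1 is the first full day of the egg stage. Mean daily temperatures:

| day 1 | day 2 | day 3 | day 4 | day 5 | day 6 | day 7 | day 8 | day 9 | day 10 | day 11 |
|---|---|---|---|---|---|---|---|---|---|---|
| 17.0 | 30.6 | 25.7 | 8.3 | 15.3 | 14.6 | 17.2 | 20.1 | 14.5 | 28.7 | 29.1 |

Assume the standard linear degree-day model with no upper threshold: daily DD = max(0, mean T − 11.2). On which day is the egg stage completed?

day 7

Daily DD above 11.2 °C: 5.8, 19.4, 14.5, 0.0, 4.1, 3.4, 6.0, 8.9, 3.3, 17.5, 17.9.
Cumulative: 5.8, 25.2, 39.7, 39.7, 43.8, 47.2, 53.2, 62.1, 65.4, 82.9, 100.8.
The total first reaches 49 DD on day 7.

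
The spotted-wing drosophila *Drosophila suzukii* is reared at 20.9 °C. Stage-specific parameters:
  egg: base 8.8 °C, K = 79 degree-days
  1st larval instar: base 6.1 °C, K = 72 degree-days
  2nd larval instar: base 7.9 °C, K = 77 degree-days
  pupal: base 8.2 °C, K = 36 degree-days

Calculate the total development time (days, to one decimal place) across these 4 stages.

20.2 days

egg: 79 / (20.9 − 8.8) = 79 / 12.1 = 6.529 d.
1st larval instar: 72 / (20.9 − 6.1) = 72 / 14.8 = 4.865 d.
2nd larval instar: 77 / (20.9 − 7.9) = 77 / 13.0 = 5.923 d.
pupal: 36 / (20.9 − 8.2) = 36 / 12.7 = 2.835 d.
Sum = 20.152 ≈ 20.2 days.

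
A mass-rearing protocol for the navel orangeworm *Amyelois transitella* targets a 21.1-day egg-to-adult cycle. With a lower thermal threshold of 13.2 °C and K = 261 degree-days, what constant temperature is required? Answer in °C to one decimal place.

25.6 °C

Required daily accumulation = 261 / 21.1 = 12.370 DD/day.
T = T_base + 12.370 = 13.2 + 12.370 = 25.570 ≈ 25.6 °C.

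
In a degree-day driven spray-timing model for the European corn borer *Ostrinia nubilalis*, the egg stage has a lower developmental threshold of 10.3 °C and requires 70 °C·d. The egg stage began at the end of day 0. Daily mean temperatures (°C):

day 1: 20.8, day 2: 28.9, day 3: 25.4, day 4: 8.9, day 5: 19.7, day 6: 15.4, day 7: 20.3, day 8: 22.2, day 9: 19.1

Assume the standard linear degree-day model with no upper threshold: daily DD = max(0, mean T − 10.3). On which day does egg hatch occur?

Daily DD above 10.3 °C: 10.5, 18.6, 15.1, 0.0, 9.4, 5.1, 10.0, 11.9, 8.8.
Cumulative: 10.5, 29.1, 44.2, 44.2, 53.6, 58.7, 68.7, 80.6, 89.4.
The total first reaches 70 DD on day 8.

day 8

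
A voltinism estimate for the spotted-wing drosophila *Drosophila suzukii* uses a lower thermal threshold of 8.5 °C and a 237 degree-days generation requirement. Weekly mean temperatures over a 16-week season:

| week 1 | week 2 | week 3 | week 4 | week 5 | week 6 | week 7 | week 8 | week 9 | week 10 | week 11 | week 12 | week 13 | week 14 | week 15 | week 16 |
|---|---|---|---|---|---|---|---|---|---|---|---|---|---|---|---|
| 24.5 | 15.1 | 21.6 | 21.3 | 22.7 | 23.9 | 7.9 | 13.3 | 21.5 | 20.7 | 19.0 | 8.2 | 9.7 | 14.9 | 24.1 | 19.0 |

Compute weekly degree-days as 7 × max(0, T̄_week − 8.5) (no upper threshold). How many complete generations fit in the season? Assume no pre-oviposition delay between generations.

4 generations

Weekly DD (7 × max(0, T̄ − 8.5)): 112.0, 46.2, 91.7, 89.6, 99.4, 107.8, 0.0, 33.6, 91.0, 85.4, 73.5, 0.0, 8.4, 44.8, 109.2, 73.5.
Season total = 1066.1 DD.
Complete generations = ⌊1066.1 / 237⌋ = 4.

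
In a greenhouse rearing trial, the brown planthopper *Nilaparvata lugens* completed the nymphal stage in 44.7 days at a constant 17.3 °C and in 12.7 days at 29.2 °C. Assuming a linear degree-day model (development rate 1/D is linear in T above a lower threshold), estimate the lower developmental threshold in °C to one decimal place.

12.6 °C

Linear rate model ⇒ the product D·(T − T_b) is constant across temperatures.
44.7·(17.3 − T_b) = 12.7·(29.2 − T_b)
T_b = (44.7·17.3 − 12.7·29.2) / (44.7 − 12.7) = 402.47 / 32.0 = 12.577 °C ≈ 12.6 °C.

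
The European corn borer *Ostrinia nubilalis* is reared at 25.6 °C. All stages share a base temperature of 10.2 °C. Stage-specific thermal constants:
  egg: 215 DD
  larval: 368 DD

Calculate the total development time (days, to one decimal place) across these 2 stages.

37.9 days

Daily accumulation at 25.6 °C = 25.6 − 10.2 = 15.4 DD/day.
Total K = 215 + 368 = 583 DD.
Total duration = 583 / 15.4 = 37.857 ≈ 37.9 days.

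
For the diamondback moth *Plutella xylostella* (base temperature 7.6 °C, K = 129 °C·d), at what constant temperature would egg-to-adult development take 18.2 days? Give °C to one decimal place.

14.7 °C

Required daily accumulation = 129 / 18.2 = 7.088 DD/day.
T = T_base + 7.088 = 7.6 + 7.088 = 14.688 ≈ 14.7 °C.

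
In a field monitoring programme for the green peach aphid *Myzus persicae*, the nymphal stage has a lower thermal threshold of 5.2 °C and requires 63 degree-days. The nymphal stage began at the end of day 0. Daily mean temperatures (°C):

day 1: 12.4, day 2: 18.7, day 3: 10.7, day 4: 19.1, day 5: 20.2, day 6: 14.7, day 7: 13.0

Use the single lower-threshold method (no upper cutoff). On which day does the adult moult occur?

Daily DD above 5.2 °C: 7.2, 13.5, 5.5, 13.9, 15.0, 9.5, 7.8.
Cumulative: 7.2, 20.7, 26.2, 40.1, 55.1, 64.6, 72.4.
The total first reaches 63 DD on day 6.

day 6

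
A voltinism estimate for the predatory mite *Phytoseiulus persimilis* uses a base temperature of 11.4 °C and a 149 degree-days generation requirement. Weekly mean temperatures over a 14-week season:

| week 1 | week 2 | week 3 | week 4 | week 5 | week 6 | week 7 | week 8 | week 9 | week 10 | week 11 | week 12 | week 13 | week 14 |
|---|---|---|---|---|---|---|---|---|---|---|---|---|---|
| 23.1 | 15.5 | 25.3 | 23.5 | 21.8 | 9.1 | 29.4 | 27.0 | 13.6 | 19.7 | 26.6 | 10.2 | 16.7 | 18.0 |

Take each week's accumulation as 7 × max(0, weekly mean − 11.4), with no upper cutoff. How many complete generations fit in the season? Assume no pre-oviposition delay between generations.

Weekly DD (7 × max(0, T̄ − 11.4)): 81.9, 28.7, 97.3, 84.7, 72.8, 0.0, 126.0, 109.2, 15.4, 58.1, 106.4, 0.0, 37.1, 46.2.
Season total = 863.8 DD.
Complete generations = ⌊863.8 / 149⌋ = 5.

5 generations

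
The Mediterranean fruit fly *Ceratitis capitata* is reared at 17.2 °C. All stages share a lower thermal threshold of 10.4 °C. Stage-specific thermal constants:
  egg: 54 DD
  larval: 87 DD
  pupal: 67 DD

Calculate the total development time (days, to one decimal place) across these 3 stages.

Daily accumulation at 17.2 °C = 17.2 − 10.4 = 6.8 DD/day.
Total K = 54 + 87 + 67 = 208 DD.
Total duration = 208 / 6.8 = 30.588 ≈ 30.6 days.

30.6 days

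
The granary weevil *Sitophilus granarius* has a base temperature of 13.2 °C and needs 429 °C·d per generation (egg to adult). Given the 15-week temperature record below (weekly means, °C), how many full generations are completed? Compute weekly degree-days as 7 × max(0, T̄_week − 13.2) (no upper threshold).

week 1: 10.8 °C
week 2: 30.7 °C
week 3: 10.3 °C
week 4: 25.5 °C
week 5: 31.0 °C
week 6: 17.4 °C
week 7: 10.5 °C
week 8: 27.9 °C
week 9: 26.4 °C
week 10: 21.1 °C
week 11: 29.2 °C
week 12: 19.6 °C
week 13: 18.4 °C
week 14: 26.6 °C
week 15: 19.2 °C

2 generations

Weekly DD (7 × max(0, T̄ − 13.2)): 0.0, 122.5, 0.0, 86.1, 124.6, 29.4, 0.0, 102.9, 92.4, 55.3, 112.0, 44.8, 36.4, 93.8, 42.0.
Season total = 942.2 DD.
Complete generations = ⌊942.2 / 429⌋ = 2.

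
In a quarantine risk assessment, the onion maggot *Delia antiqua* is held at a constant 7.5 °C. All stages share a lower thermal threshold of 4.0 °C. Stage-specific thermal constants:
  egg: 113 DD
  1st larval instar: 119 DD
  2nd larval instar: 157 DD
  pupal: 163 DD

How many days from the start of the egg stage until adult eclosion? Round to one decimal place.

157.7 days

Daily accumulation at 7.5 °C = 7.5 − 4.0 = 3.5 DD/day.
Total K = 113 + 119 + 157 + 163 = 552 DD.
Total duration = 552 / 3.5 = 157.714 ≈ 157.7 days.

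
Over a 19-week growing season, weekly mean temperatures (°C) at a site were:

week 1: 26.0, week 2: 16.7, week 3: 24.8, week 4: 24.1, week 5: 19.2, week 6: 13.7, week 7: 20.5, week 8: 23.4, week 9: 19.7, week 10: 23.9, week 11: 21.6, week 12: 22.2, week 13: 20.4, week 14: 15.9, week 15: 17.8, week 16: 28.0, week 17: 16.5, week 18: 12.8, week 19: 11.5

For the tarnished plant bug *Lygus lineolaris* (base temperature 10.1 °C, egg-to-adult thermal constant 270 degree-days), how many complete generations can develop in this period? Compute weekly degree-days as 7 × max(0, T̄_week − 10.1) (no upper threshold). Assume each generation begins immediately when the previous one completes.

4 generations

Weekly DD (7 × max(0, T̄ − 10.1)): 111.3, 46.2, 102.9, 98.0, 63.7, 25.2, 72.8, 93.1, 67.2, 96.6, 80.5, 84.7, 72.1, 40.6, 53.9, 125.3, 44.8, 18.9, 9.8.
Season total = 1307.6 DD.
Complete generations = ⌊1307.6 / 270⌋ = 4.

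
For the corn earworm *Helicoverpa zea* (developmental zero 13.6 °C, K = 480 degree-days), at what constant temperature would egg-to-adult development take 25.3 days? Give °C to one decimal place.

Required daily accumulation = 480 / 25.3 = 18.972 DD/day.
T = T_base + 18.972 = 13.6 + 18.972 = 32.572 ≈ 32.6 °C.

32.6 °C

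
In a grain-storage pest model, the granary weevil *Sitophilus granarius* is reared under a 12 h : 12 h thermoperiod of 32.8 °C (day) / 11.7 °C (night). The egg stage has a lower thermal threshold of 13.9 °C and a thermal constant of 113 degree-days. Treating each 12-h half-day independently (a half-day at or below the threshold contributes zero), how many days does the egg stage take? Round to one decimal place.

12.0 days

Day half: max(0, 32.8 − 13.9) × 0.5 = 18.9 × 0.5 = 9.45 DD.
Night half: max(0, 11.7 − 13.9) × 0.5 = 0.0 × 0.5 = 0.00 DD.
Per 24 h: 9.45 DD/day.
Duration = 113 / 9.45 = 11.958 ≈ 12.0 days.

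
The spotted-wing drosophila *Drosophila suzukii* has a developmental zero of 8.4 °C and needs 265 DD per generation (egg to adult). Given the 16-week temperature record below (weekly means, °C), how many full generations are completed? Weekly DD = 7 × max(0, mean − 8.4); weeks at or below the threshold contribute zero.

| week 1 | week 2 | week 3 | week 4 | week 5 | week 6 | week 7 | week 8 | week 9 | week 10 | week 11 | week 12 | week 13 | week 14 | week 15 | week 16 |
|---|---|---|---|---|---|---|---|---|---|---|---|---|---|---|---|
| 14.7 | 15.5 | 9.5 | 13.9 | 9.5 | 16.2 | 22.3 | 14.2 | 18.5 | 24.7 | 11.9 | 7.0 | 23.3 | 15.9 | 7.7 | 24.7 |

3 generations

Weekly DD (7 × max(0, T̄ − 8.4)): 44.1, 49.7, 7.7, 38.5, 7.7, 54.6, 97.3, 40.6, 70.7, 114.1, 24.5, 0.0, 104.3, 52.5, 0.0, 114.1.
Season total = 820.4 DD.
Complete generations = ⌊820.4 / 265⌋ = 3.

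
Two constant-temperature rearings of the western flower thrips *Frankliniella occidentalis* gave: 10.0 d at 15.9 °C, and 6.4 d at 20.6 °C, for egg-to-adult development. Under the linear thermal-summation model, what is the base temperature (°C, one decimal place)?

7.5 °C

Equal thermal constants: D₁(T₁ − T_b) = D₂(T₂ − T_b).
10.0·(15.9 − T_b) = 6.4·(20.6 − T_b)
T_b = (10.0·15.9 − 6.4·20.6) / (10.0 − 6.4) = 27.16 / 3.6 = 7.544 °C ≈ 7.5 °C.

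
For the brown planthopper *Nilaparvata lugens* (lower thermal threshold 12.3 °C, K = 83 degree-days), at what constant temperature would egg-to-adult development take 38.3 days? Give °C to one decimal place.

14.5 °C

Required daily accumulation = 83 / 38.3 = 2.167 DD/day.
T = T_base + 2.167 = 12.3 + 2.167 = 14.467 ≈ 14.5 °C.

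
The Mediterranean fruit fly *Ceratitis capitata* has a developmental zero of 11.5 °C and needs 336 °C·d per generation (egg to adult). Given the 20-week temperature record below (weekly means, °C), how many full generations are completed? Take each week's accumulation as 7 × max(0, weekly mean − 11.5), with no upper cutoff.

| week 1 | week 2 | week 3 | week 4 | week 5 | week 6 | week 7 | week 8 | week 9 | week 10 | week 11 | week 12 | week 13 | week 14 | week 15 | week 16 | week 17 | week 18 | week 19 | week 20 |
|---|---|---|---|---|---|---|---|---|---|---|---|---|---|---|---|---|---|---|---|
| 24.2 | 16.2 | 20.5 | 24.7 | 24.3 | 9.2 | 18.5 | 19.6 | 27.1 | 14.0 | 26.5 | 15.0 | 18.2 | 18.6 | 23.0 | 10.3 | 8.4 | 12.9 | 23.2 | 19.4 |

Weekly DD (7 × max(0, T̄ − 11.5)): 88.9, 32.9, 63.0, 92.4, 89.6, 0.0, 49.0, 56.7, 109.2, 17.5, 105.0, 24.5, 46.9, 49.7, 80.5, 0.0, 0.0, 9.8, 81.9, 55.3.
Season total = 1052.8 DD.
Complete generations = ⌊1052.8 / 336⌋ = 3.

3 generations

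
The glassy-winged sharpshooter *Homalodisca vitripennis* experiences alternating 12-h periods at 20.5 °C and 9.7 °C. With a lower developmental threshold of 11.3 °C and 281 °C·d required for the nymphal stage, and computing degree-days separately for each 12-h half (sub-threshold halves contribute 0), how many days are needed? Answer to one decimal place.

Day half: max(0, 20.5 − 11.3) × 0.5 = 9.2 × 0.5 = 4.60 DD.
Night half: max(0, 9.7 − 11.3) × 0.5 = 0.0 × 0.5 = 0.00 DD.
Per 24 h: 4.60 DD/day.
Duration = 281 / 4.60 = 61.087 ≈ 61.1 days.

61.1 days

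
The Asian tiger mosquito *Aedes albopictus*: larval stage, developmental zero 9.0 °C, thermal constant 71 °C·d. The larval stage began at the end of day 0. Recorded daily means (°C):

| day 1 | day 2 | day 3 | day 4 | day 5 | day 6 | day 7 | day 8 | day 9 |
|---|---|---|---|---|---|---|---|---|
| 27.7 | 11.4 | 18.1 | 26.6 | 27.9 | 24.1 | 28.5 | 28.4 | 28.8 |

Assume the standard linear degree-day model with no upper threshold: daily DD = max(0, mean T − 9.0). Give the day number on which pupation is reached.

Daily DD above 9.0 °C: 18.7, 2.4, 9.1, 17.6, 18.9, 15.1, 19.5, 19.4, 19.8.
Cumulative: 18.7, 21.1, 30.2, 47.8, 66.7, 81.8, 101.3, 120.7, 140.5.
The total first reaches 71 DD on day 6.

day 6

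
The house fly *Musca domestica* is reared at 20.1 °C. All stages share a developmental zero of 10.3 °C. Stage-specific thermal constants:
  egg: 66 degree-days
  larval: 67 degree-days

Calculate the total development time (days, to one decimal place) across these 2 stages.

13.6 days

Daily accumulation at 20.1 °C = 20.1 − 10.3 = 9.8 DD/day.
Total K = 66 + 67 = 133 DD.
Total duration = 133 / 9.8 = 13.571 ≈ 13.6 days.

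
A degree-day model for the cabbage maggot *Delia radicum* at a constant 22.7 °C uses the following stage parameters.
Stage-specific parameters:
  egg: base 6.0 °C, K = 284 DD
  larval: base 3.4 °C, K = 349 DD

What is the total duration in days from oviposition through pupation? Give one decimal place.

egg: 284 / (22.7 − 6.0) = 284 / 16.7 = 17.006 d.
larval: 349 / (22.7 − 3.4) = 349 / 19.3 = 18.083 d.
Sum = 35.089 ≈ 35.1 days.

35.1 days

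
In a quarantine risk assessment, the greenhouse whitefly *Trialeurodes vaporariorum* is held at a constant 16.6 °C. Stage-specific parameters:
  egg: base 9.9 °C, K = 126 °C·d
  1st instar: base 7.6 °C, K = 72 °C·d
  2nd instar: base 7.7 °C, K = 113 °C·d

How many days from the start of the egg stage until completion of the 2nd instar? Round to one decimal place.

egg: 126 / (16.6 − 9.9) = 126 / 6.7 = 18.806 d.
1st instar: 72 / (16.6 − 7.6) = 72 / 9.0 = 8.000 d.
2nd instar: 113 / (16.6 − 7.7) = 113 / 8.9 = 12.697 d.
Sum = 39.503 ≈ 39.5 days.

39.5 days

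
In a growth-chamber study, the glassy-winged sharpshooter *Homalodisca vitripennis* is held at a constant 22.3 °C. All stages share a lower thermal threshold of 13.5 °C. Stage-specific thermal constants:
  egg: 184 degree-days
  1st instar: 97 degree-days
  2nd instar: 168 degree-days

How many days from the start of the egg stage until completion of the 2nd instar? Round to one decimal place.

Daily accumulation at 22.3 °C = 22.3 − 13.5 = 8.8 DD/day.
Total K = 184 + 97 + 168 = 449 DD.
Total duration = 449 / 8.8 = 51.023 ≈ 51.0 days.

51.0 days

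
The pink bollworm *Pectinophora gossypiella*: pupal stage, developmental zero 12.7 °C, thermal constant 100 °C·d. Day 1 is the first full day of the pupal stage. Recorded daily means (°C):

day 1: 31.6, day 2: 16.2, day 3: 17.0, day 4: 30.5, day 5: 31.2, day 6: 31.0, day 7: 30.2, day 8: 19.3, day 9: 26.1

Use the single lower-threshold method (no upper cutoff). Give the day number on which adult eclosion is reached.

Daily DD above 12.7 °C: 18.9, 3.5, 4.3, 17.8, 18.5, 18.3, 17.5, 6.6, 13.4.
Cumulative: 18.9, 22.4, 26.7, 44.5, 63.0, 81.3, 98.8, 105.4, 118.8.
The total first reaches 100 DD on day 8.

day 8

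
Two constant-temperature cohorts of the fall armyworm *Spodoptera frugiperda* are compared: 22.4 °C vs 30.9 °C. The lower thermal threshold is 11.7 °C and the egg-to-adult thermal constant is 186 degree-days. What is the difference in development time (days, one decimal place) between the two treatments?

At 22.4 °C: 186 / (22.4 − 11.7) = 186 / 10.7 = 17.383 d.
At 30.9 °C: 186 / (30.9 − 11.7) = 186 / 19.2 = 9.688 d.
Difference = |17.383 − 9.688| = 7.696 ≈ 7.7 days.

7.7 days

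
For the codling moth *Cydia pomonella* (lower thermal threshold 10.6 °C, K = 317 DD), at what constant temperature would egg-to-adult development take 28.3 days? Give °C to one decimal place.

Required daily accumulation = 317 / 28.3 = 11.201 DD/day.
T = T_base + 11.201 = 10.6 + 11.201 = 21.801 ≈ 21.8 °C.

21.8 °C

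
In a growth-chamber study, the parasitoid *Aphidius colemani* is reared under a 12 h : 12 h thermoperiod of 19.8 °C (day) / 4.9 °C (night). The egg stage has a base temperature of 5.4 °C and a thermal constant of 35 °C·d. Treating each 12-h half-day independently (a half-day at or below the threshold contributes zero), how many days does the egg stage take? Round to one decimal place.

Day half: max(0, 19.8 − 5.4) × 0.5 = 14.4 × 0.5 = 7.20 DD.
Night half: max(0, 4.9 − 5.4) × 0.5 = 0.0 × 0.5 = 0.00 DD.
Per 24 h: 7.20 DD/day.
Duration = 35 / 7.20 = 4.861 ≈ 4.9 days.

4.9 days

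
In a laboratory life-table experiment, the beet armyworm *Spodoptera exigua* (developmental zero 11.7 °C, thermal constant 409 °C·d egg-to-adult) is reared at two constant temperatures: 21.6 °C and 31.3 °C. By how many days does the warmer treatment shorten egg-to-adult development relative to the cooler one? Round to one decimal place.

20.4 days

At 21.6 °C: 409 / (21.6 − 11.7) = 409 / 9.9 = 41.313 d.
At 31.3 °C: 409 / (31.3 − 11.7) = 409 / 19.6 = 20.867 d.
Difference = |41.313 − 20.867| = 20.446 ≈ 20.4 days.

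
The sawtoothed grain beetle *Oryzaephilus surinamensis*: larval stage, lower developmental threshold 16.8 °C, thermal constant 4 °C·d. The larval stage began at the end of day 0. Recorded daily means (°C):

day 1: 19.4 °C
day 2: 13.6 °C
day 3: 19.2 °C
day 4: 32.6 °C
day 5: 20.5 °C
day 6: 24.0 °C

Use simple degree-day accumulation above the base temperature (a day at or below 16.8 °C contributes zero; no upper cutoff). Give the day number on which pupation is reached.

Daily DD above 16.8 °C: 2.6, 0.0, 2.4, 15.8, 3.7, 7.2.
Cumulative: 2.6, 2.6, 5.0, 20.8, 24.5, 31.7.
The total first reaches 4 DD on day 3.

day 3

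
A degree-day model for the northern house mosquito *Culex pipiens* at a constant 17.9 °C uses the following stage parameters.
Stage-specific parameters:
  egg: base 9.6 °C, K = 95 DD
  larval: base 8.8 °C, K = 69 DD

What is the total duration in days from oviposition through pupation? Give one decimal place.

19.0 days

egg: 95 / (17.9 − 9.6) = 95 / 8.3 = 11.446 d.
larval: 69 / (17.9 − 8.8) = 69 / 9.1 = 7.582 d.
Sum = 19.028 ≈ 19.0 days.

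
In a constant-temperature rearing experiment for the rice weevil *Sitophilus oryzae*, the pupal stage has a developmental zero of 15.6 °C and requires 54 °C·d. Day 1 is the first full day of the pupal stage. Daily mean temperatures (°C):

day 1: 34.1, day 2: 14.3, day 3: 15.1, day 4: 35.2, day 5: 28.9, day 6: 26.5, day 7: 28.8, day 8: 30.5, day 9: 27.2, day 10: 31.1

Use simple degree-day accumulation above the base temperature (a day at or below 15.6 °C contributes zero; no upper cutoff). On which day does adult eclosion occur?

day 6

Daily DD above 15.6 °C: 18.5, 0.0, 0.0, 19.6, 13.3, 10.9, 13.2, 14.9, 11.6, 15.5.
Cumulative: 18.5, 18.5, 18.5, 38.1, 51.4, 62.3, 75.5, 90.4, 102.0, 117.5.
The total first reaches 54 DD on day 6.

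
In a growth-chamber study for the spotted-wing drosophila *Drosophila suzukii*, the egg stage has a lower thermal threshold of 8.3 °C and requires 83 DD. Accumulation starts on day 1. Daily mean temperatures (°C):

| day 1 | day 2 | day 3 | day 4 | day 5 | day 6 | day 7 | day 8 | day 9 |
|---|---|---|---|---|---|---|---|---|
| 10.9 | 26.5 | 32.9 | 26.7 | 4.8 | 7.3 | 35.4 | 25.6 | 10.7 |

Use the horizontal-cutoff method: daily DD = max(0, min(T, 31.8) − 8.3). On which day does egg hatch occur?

day 7

Daily DD above 8.3 °C (capped at 23.5): 2.6, 18.2, 23.5, 18.4, 0.0, 0.0, 23.5, 17.3, 2.4.
Cumulative: 2.6, 20.8, 44.3, 62.7, 62.7, 62.7, 86.2, 103.5, 105.9.
The total first reaches 83 DD on day 7.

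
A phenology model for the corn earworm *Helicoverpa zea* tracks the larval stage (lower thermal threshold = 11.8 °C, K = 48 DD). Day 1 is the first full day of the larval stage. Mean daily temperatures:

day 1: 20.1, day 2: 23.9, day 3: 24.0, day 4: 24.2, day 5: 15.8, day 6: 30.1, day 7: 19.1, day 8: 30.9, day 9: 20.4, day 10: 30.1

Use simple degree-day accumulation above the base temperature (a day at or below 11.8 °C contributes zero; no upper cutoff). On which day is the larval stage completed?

Daily DD above 11.8 °C: 8.3, 12.1, 12.2, 12.4, 4.0, 18.3, 7.3, 19.1, 8.6, 18.3.
Cumulative: 8.3, 20.4, 32.6, 45.0, 49.0, 67.3, 74.6, 93.7, 102.3, 120.6.
The total first reaches 48 DD on day 5.

day 5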